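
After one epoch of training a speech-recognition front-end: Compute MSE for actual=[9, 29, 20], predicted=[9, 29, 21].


Squared errors: (9-9)²=0, (29-29)²=0, (20-21)²=1
Sum = 1
MSE = 1/3 = 1/3

1/3


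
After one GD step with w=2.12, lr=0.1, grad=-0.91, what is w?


w_new = w - α·∇
= 2.12 - 0.1·-0.91
= 2.12 + 0.091
= 2.211

2.211


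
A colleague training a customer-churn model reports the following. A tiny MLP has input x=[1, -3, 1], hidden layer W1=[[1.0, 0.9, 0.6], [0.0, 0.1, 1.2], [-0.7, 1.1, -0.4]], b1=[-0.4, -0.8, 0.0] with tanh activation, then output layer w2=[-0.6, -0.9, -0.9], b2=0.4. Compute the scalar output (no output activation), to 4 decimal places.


z1[0] = (1.0)·(1) + (0.9)·(-3) + (0.6)·(1) - 0.4 = -1.5
z1[1] = (0.0)·(1) + (0.1)·(-3) + (1.2)·(1) - 0.8 = 0.1
z1[2] = (-0.7)·(1) + (1.1)·(-3) + (-0.4)·(1) + 0.0 = -4.4
h = tanh(z1) = [-0.9051, 0.0997, -0.9997]
output = (-0.6)·(-0.9051) + (-0.9)·(0.0997) + (-0.9)·(-0.9997) + 0.4 = 1.7531

1.7531


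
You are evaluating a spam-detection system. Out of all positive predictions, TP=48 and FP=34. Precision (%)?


Precision = TP/(TP+FP)
= 48/(48+34)
= 48/82 = 58.54%

58.54%


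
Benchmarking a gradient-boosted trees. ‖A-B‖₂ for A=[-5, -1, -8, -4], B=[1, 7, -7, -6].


d = √((-5-1)² + (-1-7)² + (-8+ 7)² + (-4+ 6)²)
  = √(36 + 64 + 1 + 4)
  = √105 = 10.247

10.247


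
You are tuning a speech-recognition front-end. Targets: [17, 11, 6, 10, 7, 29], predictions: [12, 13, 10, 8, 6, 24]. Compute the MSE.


Squared errors: (17-12)²=25, (11-13)²=4, (6-10)²=16, (10-8)²=4, (7-6)²=1, (29-24)²=25
Sum = 75
MSE = 75/6 = 25/2

25/2


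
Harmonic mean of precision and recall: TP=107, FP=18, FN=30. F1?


Precision = 107/125 = 0.856
Recall = 107/137 = 0.781
F1 = 2·P·R/(P+R) = 2·TP/(2·TP+FP+FN) = 214/(214+18+30) = 214/262 = 0.8168

0.8168


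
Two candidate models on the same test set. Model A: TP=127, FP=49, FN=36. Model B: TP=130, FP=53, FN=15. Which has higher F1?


Model A: P=127/176=0.7216, R=127/163=0.7791, F1=2PR/(P+R)=2TP/(2TP+FP+FN)=254/339=0.7493
Model B: P=130/183=0.7104, R=130/145=0.8966, F1=2PR/(P+R)=2TP/(2TP+FP+FN)=260/328=0.7927
0.7493 < 0.7927 → Model B

Model B


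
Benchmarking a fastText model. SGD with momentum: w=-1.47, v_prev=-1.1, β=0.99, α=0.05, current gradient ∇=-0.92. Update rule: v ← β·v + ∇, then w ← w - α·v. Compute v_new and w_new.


v_new = 0.99·-1.1 - 0.92 = -1.089 - 0.92 = -2.009
w_new = -1.47 - 0.05·-2.009 = -1.47 + 0.10045 = -1.36955

v_new=-2.009, w_new=-1.36955


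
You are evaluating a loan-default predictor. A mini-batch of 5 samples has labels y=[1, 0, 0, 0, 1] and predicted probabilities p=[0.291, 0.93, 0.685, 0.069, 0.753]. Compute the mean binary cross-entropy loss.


L[0] = -ln(0.291) = 1.2344
L[1] = -ln(1-0.93) = -ln(0.07) = 2.6593
L[2] = -ln(1-0.685) = -ln(0.315) = 1.1552
L[3] = -ln(1-0.069) = -ln(0.931) = 0.0715
L[4] = -ln(0.753) = 0.2837
mean = (1.2344 + 2.6593 + 1.1552 + 0.0715 + 0.2837)/5 = 1.0808

1.0808


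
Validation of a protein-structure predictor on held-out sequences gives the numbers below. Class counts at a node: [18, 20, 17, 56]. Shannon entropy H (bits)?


Probabilities: [18/111, 20/111, 17/111, 56/111] ≈ [0.1622, 0.1802, 0.1532, 0.5045]
H = -((18/111)·log₂(18/111) + (20/111)·log₂(20/111) + (17/111)·log₂(17/111) + (56/111)·log₂(56/111))
  = 1.7836 bits

1.7836 bits


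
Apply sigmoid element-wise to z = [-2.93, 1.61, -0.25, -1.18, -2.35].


σ(-2.93) = 1/(1+e^2.93) = 0.0507
σ(1.61) = 1/(1+e^-1.61) = 0.8334
σ(-0.25) = 1/(1+e^0.25) = 0.4378
σ(-1.18) = 1/(1+e^1.18) = 0.2351
σ(-2.35) = 1/(1+e^2.35) = 0.0871
result = [0.0507, 0.8334, 0.4378, 0.2351, 0.0871]

[0.0507, 0.8334, 0.4378, 0.2351, 0.0871]


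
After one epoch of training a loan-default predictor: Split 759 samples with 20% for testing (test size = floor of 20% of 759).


Test = ⌊759·20/100⌋ = 151
Train = 759 - 151 = 608

Train: 608, Test: 151


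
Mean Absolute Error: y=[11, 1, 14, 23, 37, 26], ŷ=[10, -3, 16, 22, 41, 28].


Absolute errors: |11-10|=1, |1+ 3|=4, |14-16|=2, |23-22|=1, |37-41|=4, |26-28|=2
Sum = 14
MAE = 14/6 = 7/3

7/3


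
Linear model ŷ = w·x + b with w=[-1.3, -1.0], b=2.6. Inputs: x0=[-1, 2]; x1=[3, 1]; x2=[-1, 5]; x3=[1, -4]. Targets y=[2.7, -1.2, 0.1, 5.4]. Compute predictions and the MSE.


ŷ0 = (-1.3)·(-1) + (-1.0)·(2) + 2.6 = 1.9
ŷ1 = (-1.3)·(3) + (-1.0)·(1) + 2.6 = -2.3
ŷ2 = (-1.3)·(-1) + (-1.0)·(5) + 2.6 = -1.1
ŷ3 = (-1.3)·(1) + (-1.0)·(-4) + 2.6 = 5.3
errors² = [0.64, 1.21, 1.44, 0.01]
MSE = 3.3000/4 = 0.825

0.825


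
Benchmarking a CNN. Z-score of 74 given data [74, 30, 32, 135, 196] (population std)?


μ = 93.4, σ = 63.9112
z = (74 - 93.4)/63.9112 = -0.3035

-0.3035


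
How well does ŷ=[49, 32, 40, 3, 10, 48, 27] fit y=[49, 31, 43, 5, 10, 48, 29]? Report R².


ȳ = 30.7143
SS_res = Σ(y-ŷ)² = 18
SS_tot = Σ(y-ȳ)² = 1877.43
R² = 1 - SS_res/SS_tot = 1 - 0.0096 = 0.9904

0.9904


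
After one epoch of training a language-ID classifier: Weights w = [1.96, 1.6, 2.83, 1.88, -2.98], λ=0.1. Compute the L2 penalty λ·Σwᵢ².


‖w‖₂² = (1.96)² + (1.6)² + (2.83)² + (1.88)² + (-2.98)²
     = 3.8416 + 2.56 + 8.0089 + 3.5344 + 8.8804
     = 26.8253
λ·‖w‖₂² = 0.1·26.8253 = 2.68253

2.68253


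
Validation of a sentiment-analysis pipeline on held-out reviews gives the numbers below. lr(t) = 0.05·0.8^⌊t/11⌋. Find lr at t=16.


n_drops = ⌊16/11⌋ = 1
lr = 0.05·0.8^1 = 0.05·0.8 = 0.04

0.04


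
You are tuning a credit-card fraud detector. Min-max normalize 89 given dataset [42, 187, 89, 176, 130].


min=42, max=187
(89-42)/(187-42) = 47/145 = 0.3241

0.3241


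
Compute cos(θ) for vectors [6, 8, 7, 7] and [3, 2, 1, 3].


A·B = 6·3 + 8·2 + 7·1 + 7·3 = 62
‖A‖ = √198 = 14.0712, ‖B‖ = √23 = 4.7958
cos = 62/(√198·√23) = 62/√4554 = 0.9187

0.9187


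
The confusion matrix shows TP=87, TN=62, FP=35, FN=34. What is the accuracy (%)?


Accuracy = (TP+TN)/(TP+TN+FP+FN)
= (87+62)/(218)
= 149/218 = 68.35%

68.35%


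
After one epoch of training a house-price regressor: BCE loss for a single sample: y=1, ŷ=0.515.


BCE = -[y·ln(p) + (1-y)·ln(1-p)]
= -1·ln(0.515) - 0
= -ln(0.515) = 0.6636

0.6636


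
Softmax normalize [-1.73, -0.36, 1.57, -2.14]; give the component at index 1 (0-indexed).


Exponentials: e^-1.73=0.1773, e^-0.36=0.6977, e^1.57=4.8066, e^-2.14=0.1177
Sum = 5.7993
Softmax = [0.0306, 0.1203, 0.8288, 0.0203]
p[1] = 0.6977/5.7993 = 0.1203

0.1203


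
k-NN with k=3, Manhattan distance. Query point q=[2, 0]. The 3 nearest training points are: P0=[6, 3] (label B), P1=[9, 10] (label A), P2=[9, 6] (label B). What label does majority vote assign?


d(q,P0) = 7  (label B)
d(q,P1) = 17  (label A)
d(q,P2) = 13  (label B)
Votes: A=1, B=2
Majority → B

B


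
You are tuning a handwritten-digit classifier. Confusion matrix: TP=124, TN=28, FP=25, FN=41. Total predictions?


Total = TP + TN + FP + FN
= 124 + 28 + 25 + 41
= 218
(Predicted positive: 149, predicted negative: 69)

218


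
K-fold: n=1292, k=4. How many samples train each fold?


Fold size = 1292/4 = 323
Training per fold = 1292 - 323 = 969

969


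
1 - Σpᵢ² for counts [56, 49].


Probabilities: [56/105, 49/105] ≈ [0.5333, 0.4667]
Σpᵢ² = (3136 + 2401)/105² = 5537/11025
Gini = 1 - Σpᵢ² = 1 - 5537/11025 = 0.4978

0.4978


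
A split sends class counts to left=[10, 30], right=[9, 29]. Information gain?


Parent = [19, 59], H_parent = 0.801
H_left = 0.8113 (n=40), H_right = 0.7897 (n=38)
H_children = (40/78)·0.8113 + (38/78)·0.7897 = 0.8008
IG = 0.801 - 0.8008 = 0.0002

0.0002


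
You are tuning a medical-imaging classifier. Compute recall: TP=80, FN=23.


Recall = TP/(TP+FN)
= 80/(80+23)
= 80/103 = 77.67%

77.67%


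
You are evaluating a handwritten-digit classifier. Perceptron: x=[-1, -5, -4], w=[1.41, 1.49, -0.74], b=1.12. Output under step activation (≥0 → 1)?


z = (-1)·(1.41) + (-5)·(1.49) + (-4)·(-0.74) + 1.12
  = -4.78
step(z) = 0 (z<0)

0


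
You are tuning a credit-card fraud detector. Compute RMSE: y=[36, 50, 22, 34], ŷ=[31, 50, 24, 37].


MSE = 38/4 = 9.5
RMSE = √(38/4) = 3.0822

3.0822


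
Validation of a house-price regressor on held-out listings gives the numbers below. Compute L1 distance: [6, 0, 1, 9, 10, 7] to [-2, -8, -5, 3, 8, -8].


d = |6+ 2| + |0+ 8| + |1+ 5| + |9-3| + |10-8| + |7+ 8|
  = 8 + 8 + 6 + 6 + 2 + 15
  = 45

45


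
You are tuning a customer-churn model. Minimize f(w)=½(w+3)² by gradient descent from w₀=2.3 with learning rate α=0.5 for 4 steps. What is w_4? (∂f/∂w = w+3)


step 1: grad = 2.3+3 = 5.3; w = 2.3 - 0.5·(5.3) = -0.35
step 2: grad = -0.35+3 = 2.65; w = -0.35 - 0.5·(2.65) = -1.675
step 3: grad = -1.675+3 = 1.325; w = -1.675 - 0.5·(1.325) = -2.3375
step 4: grad = -2.3375+3 = 0.6625; w = -2.3375 - 0.5·(0.6625) = -2.66875

-2.66875


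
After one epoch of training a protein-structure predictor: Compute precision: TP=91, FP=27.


Precision = TP/(TP+FP)
= 91/(91+27)
= 91/118 = 77.12%

77.12%


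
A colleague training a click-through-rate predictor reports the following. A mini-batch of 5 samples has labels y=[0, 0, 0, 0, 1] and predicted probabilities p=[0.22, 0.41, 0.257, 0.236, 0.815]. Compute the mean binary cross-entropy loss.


L[0] = -ln(1-0.22) = -ln(0.78) = 0.2485
L[1] = -ln(1-0.41) = -ln(0.59) = 0.5276
L[2] = -ln(1-0.257) = -ln(0.743) = 0.2971
L[3] = -ln(1-0.236) = -ln(0.764) = 0.2692
L[4] = -ln(0.815) = 0.2046
mean = (0.2485 + 0.5276 + 0.2971 + 0.2692 + 0.2046)/5 = 0.3094

0.3094


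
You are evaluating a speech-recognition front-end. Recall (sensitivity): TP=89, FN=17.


Recall = TP/(TP+FN)
= 89/(89+17)
= 89/106 = 83.96%

83.96%


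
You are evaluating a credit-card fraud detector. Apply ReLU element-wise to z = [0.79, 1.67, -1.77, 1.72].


ReLU(0.79) = max(0, 0.79) = 0.79
ReLU(1.67) = max(0, 1.67) = 1.67
ReLU(-1.77) = max(0, -1.77) = 0.0
ReLU(1.72) = max(0, 1.72) = 1.72
result = [0.79, 1.67, 0.0, 1.72]

[0.79, 1.67, 0.0, 1.72]


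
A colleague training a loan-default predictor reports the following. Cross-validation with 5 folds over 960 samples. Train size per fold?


Fold size = 960/5 = 192
Training per fold = 960 - 192 = 768

768


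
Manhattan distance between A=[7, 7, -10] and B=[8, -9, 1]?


d = |7-8| + |7+ 9| + |-10-1|
  = 1 + 16 + 11
  = 28

28


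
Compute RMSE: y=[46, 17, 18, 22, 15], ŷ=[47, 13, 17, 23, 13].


MSE = 23/5 = 4.6
RMSE = √(23/5) = 2.1448

2.1448


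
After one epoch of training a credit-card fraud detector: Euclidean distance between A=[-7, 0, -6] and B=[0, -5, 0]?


d = √((-7-0)² + (0+ 5)² + (-6-0)²)
  = √(49 + 25 + 36)
  = √110 = 10.4881

10.4881


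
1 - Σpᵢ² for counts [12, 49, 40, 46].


Probabilities: [12/147, 49/147, 40/147, 46/147] ≈ [0.0816, 0.3333, 0.2721, 0.3129]
Σpᵢ² = (144 + 2401 + 1600 + 2116)/147² = 6261/21609
Gini = 1 - Σpᵢ² = 1 - 6261/21609 = 0.7103

0.7103


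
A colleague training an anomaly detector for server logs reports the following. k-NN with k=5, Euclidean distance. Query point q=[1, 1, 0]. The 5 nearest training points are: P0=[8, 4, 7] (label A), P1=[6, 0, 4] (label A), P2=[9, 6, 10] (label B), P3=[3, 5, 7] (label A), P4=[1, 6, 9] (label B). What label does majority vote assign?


d(q,P0) = 10.3441  (label A)
d(q,P1) = 6.4807  (label A)
d(q,P2) = 13.7477  (label B)
d(q,P3) = 8.3066  (label A)
d(q,P4) = 10.2956  (label B)
Votes: A=3, B=2
Majority → A

A


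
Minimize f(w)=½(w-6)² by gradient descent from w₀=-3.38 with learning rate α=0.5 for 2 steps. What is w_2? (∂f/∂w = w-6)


step 1: grad = -3.38-6 = -9.38; w = -3.38 - 0.5·(-9.38) = 1.31
step 2: grad = 1.31-6 = -4.69; w = 1.31 - 0.5·(-4.69) = 3.655

3.655


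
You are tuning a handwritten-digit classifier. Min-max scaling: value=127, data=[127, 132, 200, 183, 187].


min=127, max=200
(127-127)/(200-127) = 0/73 = 0.0

0.0


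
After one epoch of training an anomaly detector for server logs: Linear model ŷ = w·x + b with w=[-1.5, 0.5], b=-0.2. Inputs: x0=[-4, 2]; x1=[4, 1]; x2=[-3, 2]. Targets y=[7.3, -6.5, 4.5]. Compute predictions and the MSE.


ŷ0 = (-1.5)·(-4) + (0.5)·(2) - 0.2 = 6.8
ŷ1 = (-1.5)·(4) + (0.5)·(1) - 0.2 = -5.7
ŷ2 = (-1.5)·(-3) + (0.5)·(2) - 0.2 = 5.3
errors² = [0.25, 0.64, 0.64]
MSE = 1.5300/3 = 0.51

0.51


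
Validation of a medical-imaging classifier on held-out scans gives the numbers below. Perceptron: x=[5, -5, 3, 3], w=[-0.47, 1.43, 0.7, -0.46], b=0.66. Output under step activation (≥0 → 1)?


z = (5)·(-0.47) + (-5)·(1.43) + (3)·(0.7) + (3)·(-0.46) + 0.66
  = -8.12
step(z) = 0 (z<0)

0


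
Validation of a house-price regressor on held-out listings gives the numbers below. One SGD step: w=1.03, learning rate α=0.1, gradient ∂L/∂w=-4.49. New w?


w_new = w - α·∇
= 1.03 - 0.1·-4.49
= 1.03 + 0.449
= 1.479

1.479


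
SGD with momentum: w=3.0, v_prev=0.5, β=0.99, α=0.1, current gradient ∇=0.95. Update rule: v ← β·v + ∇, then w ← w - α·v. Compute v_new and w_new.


v_new = 0.99·0.5 + 0.95 = 0.495 + 0.95 = 1.445
w_new = 3.0 - 0.1·1.445 = 3.0 - 0.1445 = 2.8555

v_new=1.445, w_new=2.8555


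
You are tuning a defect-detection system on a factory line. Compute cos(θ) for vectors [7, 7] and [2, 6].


A·B = 7·2 + 7·6 = 56
‖A‖ = √98 = 9.8995, ‖B‖ = √40 = 6.3246
cos = 56/(√98·√40) = 56/√3920 = 0.8944

0.8944


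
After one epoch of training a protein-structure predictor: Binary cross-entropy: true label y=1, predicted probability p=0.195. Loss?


BCE = -[y·ln(p) + (1-y)·ln(1-p)]
= -1·ln(0.195) - 0
= -ln(0.195) = 1.6348

1.6348


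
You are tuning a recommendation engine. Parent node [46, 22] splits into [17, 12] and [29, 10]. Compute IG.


Parent = [46, 22], H_parent = 0.9082
H_left = 0.9784 (n=29), H_right = 0.8213 (n=39)
H_children = (29/68)·0.9784 + (39/68)·0.8213 = 0.8883
IG = 0.9082 - 0.8883 = 0.0199

0.0199


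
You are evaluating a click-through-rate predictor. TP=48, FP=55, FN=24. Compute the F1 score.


Precision = 48/103 = 0.466
Recall = 48/72 = 0.6667
F1 = 2·P·R/(P+R) = 2·TP/(2·TP+FP+FN) = 96/(96+55+24) = 96/175 = 0.5486

0.5486


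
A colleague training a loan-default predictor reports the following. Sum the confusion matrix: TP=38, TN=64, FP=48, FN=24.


Total = TP + TN + FP + FN
= 38 + 64 + 48 + 24
= 174
(Predicted positive: 86, predicted negative: 88)

174


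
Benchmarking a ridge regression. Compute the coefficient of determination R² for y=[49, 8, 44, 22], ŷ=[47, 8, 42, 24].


ȳ = 30.75
SS_res = Σ(y-ŷ)² = 12
SS_tot = Σ(y-ȳ)² = 1102.75
R² = 1 - SS_res/SS_tot = 1 - 0.0109 = 0.9891

0.9891


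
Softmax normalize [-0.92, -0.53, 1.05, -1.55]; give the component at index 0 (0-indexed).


Exponentials: e^-0.92=0.3985, e^-0.53=0.5886, e^1.05=2.8577, e^-1.55=0.2122
Sum = 4.057
Softmax = [0.0982, 0.1451, 0.7044, 0.0523]
p[0] = 0.3985/4.057 = 0.0982

0.0982


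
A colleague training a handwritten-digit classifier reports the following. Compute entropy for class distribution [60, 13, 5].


Probabilities: [60/78, 13/78, 5/78] ≈ [0.7692, 0.1667, 0.0641]
H = -((60/78)·log₂(60/78) + (13/78)·log₂(13/78) + (5/78)·log₂(5/78))
  = 0.9761 bits

0.9761 bits


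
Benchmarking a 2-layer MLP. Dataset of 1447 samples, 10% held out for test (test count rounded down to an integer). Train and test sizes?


Test = ⌊1447·10/100⌋ = 144
Train = 1447 - 144 = 1303

Train: 1303, Test: 144


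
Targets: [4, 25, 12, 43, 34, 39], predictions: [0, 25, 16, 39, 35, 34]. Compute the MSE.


Squared errors: (4-0)²=16, (25-25)²=0, (12-16)²=16, (43-39)²=16, (34-35)²=1, (39-34)²=25
Sum = 74
MSE = 74/6 = 37/3

37/3


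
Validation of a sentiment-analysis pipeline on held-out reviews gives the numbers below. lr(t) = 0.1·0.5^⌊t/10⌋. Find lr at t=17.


n_drops = ⌊17/10⌋ = 1
lr = 0.1·0.5^1 = 0.1·0.5 = 0.05

0.05


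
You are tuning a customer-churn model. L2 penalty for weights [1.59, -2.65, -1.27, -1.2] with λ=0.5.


‖w‖₂² = (1.59)² + (-2.65)² + (-1.27)² + (-1.2)²
     = 2.5281 + 7.0225 + 1.6129 + 1.44
     = 12.6035
λ·‖w‖₂² = 0.5·12.6035 = 6.30175

6.30175


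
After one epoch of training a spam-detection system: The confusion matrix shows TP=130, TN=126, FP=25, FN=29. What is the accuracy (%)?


Accuracy = (TP+TN)/(TP+TN+FP+FN)
= (130+126)/(310)
= 256/310 = 82.58%

82.58%


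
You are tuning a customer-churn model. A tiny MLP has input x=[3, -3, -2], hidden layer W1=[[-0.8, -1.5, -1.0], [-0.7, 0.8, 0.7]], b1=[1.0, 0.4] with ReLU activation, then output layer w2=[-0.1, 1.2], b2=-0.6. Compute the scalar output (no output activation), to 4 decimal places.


z1[0] = (-0.8)·(3) + (-1.5)·(-3) + (-1.0)·(-2) + 1.0 = 5.1
z1[1] = (-0.7)·(3) + (0.8)·(-3) + (0.7)·(-2) + 0.4 = -5.5
h = ReLU(z1) = [5.1, 0.0]
output = (-0.1)·(5.1) + (1.2)·(0.0) - 0.6 = -1.11

-1.11


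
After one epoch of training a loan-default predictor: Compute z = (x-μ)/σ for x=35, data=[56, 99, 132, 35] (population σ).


μ = 80.5, σ = 37.6331
z = (35 - 80.5)/37.6331 = -1.209

-1.209


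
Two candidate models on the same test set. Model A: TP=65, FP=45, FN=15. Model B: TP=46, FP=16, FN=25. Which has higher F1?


Model A: P=65/110=0.5909, R=65/80=0.8125, F1=2PR/(P+R)=2TP/(2TP+FP+FN)=130/190=0.6842
Model B: P=46/62=0.7419, R=46/71=0.6479, F1=2PR/(P+R)=2TP/(2TP+FP+FN)=92/133=0.6917
0.6842 < 0.6917 → Model B

Model B


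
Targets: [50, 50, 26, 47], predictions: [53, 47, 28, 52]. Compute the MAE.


Absolute errors: |50-53|=3, |50-47|=3, |26-28|=2, |47-52|=5
Sum = 13
MAE = 13/4 = 13/4

13/4


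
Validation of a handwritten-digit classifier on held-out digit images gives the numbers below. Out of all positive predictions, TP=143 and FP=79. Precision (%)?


Precision = TP/(TP+FP)
= 143/(143+79)
= 143/222 = 64.41%

64.41%


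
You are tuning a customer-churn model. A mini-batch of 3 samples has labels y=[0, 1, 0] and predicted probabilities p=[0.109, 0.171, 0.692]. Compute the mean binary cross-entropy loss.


L[0] = -ln(1-0.109) = -ln(0.891) = 0.1154
L[1] = -ln(0.171) = 1.7661
L[2] = -ln(1-0.692) = -ln(0.308) = 1.1777
mean = (0.1154 + 1.7661 + 1.1777)/3 = 1.0197

1.0197


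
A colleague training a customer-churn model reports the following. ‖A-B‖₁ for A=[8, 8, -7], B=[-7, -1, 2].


d = |8+ 7| + |8+ 1| + |-7-2|
  = 15 + 9 + 9
  = 33

33


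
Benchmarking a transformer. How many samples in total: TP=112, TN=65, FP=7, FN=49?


Total = TP + TN + FP + FN
= 112 + 65 + 7 + 49
= 233
(Predicted positive: 119, predicted negative: 114)

233


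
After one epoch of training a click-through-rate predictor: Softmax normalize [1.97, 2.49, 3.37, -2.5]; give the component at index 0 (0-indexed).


Exponentials: e^1.97=7.1707, e^2.49=12.0613, e^3.37=29.0785, e^-2.5=0.0821
Sum = 48.3926
Softmax = [0.1482, 0.2492, 0.6009, 0.0017]
p[0] = 7.1707/48.3926 = 0.1482

0.1482


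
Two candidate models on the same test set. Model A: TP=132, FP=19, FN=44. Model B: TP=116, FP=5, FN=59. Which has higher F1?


Model A: P=132/151=0.8742, R=132/176=0.75, F1=2PR/(P+R)=2TP/(2TP+FP+FN)=264/327=0.8073
Model B: P=116/121=0.9587, R=116/175=0.6629, F1=2PR/(P+R)=2TP/(2TP+FP+FN)=232/296=0.7838
0.8073 > 0.7838 → Model A

Model A


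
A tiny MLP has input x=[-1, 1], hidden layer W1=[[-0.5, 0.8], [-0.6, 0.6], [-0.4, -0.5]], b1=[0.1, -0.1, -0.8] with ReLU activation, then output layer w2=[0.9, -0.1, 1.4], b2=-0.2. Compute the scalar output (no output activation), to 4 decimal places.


z1[0] = (-0.5)·(-1) + (0.8)·(1) + 0.1 = 1.4
z1[1] = (-0.6)·(-1) + (0.6)·(1) - 0.1 = 1.1
z1[2] = (-0.4)·(-1) + (-0.5)·(1) - 0.8 = -0.9
h = ReLU(z1) = [1.4, 1.1, 0.0]
output = (0.9)·(1.4) + (-0.1)·(1.1) + (1.4)·(0.0) - 0.2 = 0.95

0.95


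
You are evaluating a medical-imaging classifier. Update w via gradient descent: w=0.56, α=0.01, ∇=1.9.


w_new = w - α·∇
= 0.56 - 0.01·1.9
= 0.56 - 0.019
= 0.541

0.541


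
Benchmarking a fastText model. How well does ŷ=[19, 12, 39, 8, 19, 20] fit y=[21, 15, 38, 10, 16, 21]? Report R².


ȳ = 20.1667
SS_res = Σ(y-ŷ)² = 28
SS_tot = Σ(y-ȳ)² = 466.83
R² = 1 - SS_res/SS_tot = 1 - 0.06 = 0.94

0.94


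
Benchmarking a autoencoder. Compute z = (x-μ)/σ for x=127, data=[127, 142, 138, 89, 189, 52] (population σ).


μ = 122.8333, σ = 43.1177
z = (127 - 122.8333)/43.1177 = 0.0966

0.0966


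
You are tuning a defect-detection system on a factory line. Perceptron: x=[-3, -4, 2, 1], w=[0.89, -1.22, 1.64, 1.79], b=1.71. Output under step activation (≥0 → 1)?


z = (-3)·(0.89) + (-4)·(-1.22) + (2)·(1.64) + (1)·(1.79) + 1.71
  = 8.99
step(z) = 1 (z≥0)

1


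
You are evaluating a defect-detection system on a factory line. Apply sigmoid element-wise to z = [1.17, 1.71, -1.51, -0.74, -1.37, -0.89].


σ(1.17) = 1/(1+e^-1.17) = 0.7631
σ(1.71) = 1/(1+e^-1.71) = 0.8468
σ(-1.51) = 1/(1+e^1.51) = 0.1809
σ(-0.74) = 1/(1+e^0.74) = 0.323
σ(-1.37) = 1/(1+e^1.37) = 0.2026
σ(-0.89) = 1/(1+e^0.89) = 0.2911
result = [0.7631, 0.8468, 0.1809, 0.323, 0.2026, 0.2911]

[0.7631, 0.8468, 0.1809, 0.323, 0.2026, 0.2911]


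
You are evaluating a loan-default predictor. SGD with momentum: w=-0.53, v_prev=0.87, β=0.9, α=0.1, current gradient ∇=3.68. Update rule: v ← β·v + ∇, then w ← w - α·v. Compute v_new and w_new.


v_new = 0.9·0.87 + 3.68 = 0.783 + 3.68 = 4.463
w_new = -0.53 - 0.1·4.463 = -0.53 - 0.4463 = -0.9763

v_new=4.463, w_new=-0.9763


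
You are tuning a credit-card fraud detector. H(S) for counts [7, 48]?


Probabilities: [7/55, 48/55] ≈ [0.1273, 0.8727]
H = -((7/55)·log₂(7/55) + (48/55)·log₂(48/55))
  = 0.5499 bits

0.5499 bits


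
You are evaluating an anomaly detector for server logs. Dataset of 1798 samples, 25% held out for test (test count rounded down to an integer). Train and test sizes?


Test = ⌊1798·25/100⌋ = 449
Train = 1798 - 449 = 1349

Train: 1349, Test: 449


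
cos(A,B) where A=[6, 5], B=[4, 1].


A·B = 6·4 + 5·1 = 29
‖A‖ = √61 = 7.8102, ‖B‖ = √17 = 4.1231
cos = 29/(√61·√17) = 29/√1037 = 0.9006

0.9006


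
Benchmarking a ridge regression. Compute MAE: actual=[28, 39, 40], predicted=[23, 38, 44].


Absolute errors: |28-23|=5, |39-38|=1, |40-44|=4
Sum = 10
MAE = 10/3 = 10/3

10/3


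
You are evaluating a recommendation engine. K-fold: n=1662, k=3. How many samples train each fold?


Fold size = 1662/3 = 554
Training per fold = 1662 - 554 = 1108

1108


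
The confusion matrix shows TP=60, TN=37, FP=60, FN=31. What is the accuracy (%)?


Accuracy = (TP+TN)/(TP+TN+FP+FN)
= (60+37)/(188)
= 97/188 = 51.6%

51.6%


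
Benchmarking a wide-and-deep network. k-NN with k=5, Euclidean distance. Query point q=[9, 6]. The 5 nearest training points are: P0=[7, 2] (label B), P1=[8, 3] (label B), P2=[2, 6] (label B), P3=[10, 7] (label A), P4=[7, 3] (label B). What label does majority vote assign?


d(q,P0) = 4.4721  (label B)
d(q,P1) = 3.1623  (label B)
d(q,P2) = 7.0  (label B)
d(q,P3) = 1.4142  (label A)
d(q,P4) = 3.6056  (label B)
Votes: A=1, B=4
Majority → B

B


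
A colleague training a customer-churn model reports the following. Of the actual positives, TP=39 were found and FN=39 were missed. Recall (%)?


Recall = TP/(TP+FN)
= 39/(39+39)
= 39/78 = 50.0%

50.0%


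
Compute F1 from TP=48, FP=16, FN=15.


Precision = 48/64 = 0.75
Recall = 48/63 = 0.7619
F1 = 2·P·R/(P+R) = 2·TP/(2·TP+FP+FN) = 96/(96+16+15) = 96/127 = 0.7559

0.7559


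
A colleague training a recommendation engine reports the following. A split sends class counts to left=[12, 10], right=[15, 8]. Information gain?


Parent = [27, 18], H_parent = 0.971
H_left = 0.994 (n=22), H_right = 0.9321 (n=23)
H_children = (22/45)·0.994 + (23/45)·0.9321 = 0.9624
IG = 0.971 - 0.9624 = 0.0086

0.0086


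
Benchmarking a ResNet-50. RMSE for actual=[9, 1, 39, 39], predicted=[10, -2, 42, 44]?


MSE = 44/4 = 11
RMSE = √(44/4) = 3.3166

3.3166


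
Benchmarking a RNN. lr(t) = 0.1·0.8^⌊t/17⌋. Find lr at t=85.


n_drops = ⌊85/17⌋ = 5
lr = 0.1·0.8^5 = 0.1·0.32768 = 0.032768

0.032768


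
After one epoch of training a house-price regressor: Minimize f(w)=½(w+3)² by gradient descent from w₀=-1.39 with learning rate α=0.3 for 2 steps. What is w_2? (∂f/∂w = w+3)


step 1: grad = -1.39+3 = 1.61; w = -1.39 - 0.3·(1.61) = -1.873
step 2: grad = -1.873+3 = 1.127; w = -1.873 - 0.3·(1.127) = -2.2111

-2.2111


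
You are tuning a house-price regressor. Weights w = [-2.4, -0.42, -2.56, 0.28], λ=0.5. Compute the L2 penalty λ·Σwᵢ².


‖w‖₂² = (-2.4)² + (-0.42)² + (-2.56)² + (0.28)²
     = 5.76 + 0.1764 + 6.5536 + 0.0784
     = 12.5684
λ·‖w‖₂² = 0.5·12.5684 = 6.2842

6.2842


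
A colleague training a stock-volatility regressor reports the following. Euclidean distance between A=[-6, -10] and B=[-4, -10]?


d = √((-6+ 4)² + (-10+ 10)²)
  = √(4 + 0)
  = √4 = 2.0

2.0


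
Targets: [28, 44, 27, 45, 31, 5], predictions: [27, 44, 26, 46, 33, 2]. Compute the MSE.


Squared errors: (28-27)²=1, (44-44)²=0, (27-26)²=1, (45-46)²=1, (31-33)²=4, (5-2)²=9
Sum = 16
MSE = 16/6 = 8/3

8/3


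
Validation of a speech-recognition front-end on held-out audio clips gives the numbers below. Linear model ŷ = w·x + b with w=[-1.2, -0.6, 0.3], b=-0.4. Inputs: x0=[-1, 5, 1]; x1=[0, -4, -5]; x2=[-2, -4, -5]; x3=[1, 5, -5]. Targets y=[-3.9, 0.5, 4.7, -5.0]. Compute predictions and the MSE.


ŷ0 = (-1.2)·(-1) + (-0.6)·(5) + (0.3)·(1) - 0.4 = -1.9
ŷ1 = (-1.2)·(0) + (-0.6)·(-4) + (0.3)·(-5) - 0.4 = 0.5
ŷ2 = (-1.2)·(-2) + (-0.6)·(-4) + (0.3)·(-5) - 0.4 = 2.9
ŷ3 = (-1.2)·(1) + (-0.6)·(5) + (0.3)·(-5) - 0.4 = -6.1
errors² = [4.0, 0.0, 3.24, 1.21]
MSE = 8.4500/4 = 2.1125

2.1125


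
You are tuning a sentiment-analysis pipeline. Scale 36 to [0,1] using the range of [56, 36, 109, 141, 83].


min=36, max=141
(36-36)/(141-36) = 0/105 = 0.0

0.0


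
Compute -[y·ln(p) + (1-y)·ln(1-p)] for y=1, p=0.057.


BCE = -[y·ln(p) + (1-y)·ln(1-p)]
= -1·ln(0.057) - 0
= -ln(0.057) = 2.8647

2.8647


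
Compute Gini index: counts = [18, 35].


Probabilities: [18/53, 35/53] ≈ [0.3396, 0.6604]
Σpᵢ² = (324 + 1225)/53² = 1549/2809
Gini = 1 - Σpᵢ² = 1 - 1549/2809 = 0.4486

0.4486


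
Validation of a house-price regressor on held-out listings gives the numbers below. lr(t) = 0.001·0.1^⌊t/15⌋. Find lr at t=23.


n_drops = ⌊23/15⌋ = 1
lr = 0.001·0.1^1 = 0.001·0.1 = 0.0001

0.0001


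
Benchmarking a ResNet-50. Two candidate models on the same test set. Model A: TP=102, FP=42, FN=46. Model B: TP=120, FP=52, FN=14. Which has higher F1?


Model A: P=102/144=0.7083, R=102/148=0.6892, F1=2PR/(P+R)=2TP/(2TP+FP+FN)=204/292=0.6986
Model B: P=120/172=0.6977, R=120/134=0.8955, F1=2PR/(P+R)=2TP/(2TP+FP+FN)=240/306=0.7843
0.6986 < 0.7843 → Model B

Model B


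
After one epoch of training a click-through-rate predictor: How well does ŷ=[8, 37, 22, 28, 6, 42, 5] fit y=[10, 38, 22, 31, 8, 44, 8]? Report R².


ȳ = 23
SS_res = Σ(y-ŷ)² = 31
SS_tot = Σ(y-ȳ)² = 1350
R² = 1 - SS_res/SS_tot = 1 - 0.023 = 0.977

0.977


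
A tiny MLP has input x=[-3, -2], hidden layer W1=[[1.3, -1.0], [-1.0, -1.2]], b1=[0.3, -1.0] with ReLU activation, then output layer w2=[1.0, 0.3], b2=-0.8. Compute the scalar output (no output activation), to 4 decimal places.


z1[0] = (1.3)·(-3) + (-1.0)·(-2) + 0.3 = -1.6
z1[1] = (-1.0)·(-3) + (-1.2)·(-2) - 1.0 = 4.4
h = ReLU(z1) = [0.0, 4.4]
output = (1.0)·(0.0) + (0.3)·(4.4) - 0.8 = 0.52

0.52


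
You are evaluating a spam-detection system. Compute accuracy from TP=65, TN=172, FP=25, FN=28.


Accuracy = (TP+TN)/(TP+TN+FP+FN)
= (65+172)/(290)
= 237/290 = 81.72%

81.72%


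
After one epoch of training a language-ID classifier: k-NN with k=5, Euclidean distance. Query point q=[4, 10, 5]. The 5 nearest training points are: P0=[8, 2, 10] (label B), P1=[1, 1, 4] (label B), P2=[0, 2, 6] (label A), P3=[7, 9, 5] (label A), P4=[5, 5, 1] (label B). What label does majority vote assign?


d(q,P0) = 10.247  (label B)
d(q,P1) = 9.5394  (label B)
d(q,P2) = 9.0  (label A)
d(q,P3) = 3.1623  (label A)
d(q,P4) = 6.4807  (label B)
Votes: A=2, B=3
Majority → B

B


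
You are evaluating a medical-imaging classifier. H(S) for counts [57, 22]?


Probabilities: [57/79, 22/79] ≈ [0.7215, 0.2785]
H = -((57/79)·log₂(57/79) + (22/79)·log₂(22/79))
  = 0.8534 bits

0.8534 bits


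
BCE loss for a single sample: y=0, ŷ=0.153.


BCE = -[y·ln(p) + (1-y)·ln(1-p)]
= -0 - 1·ln(1-0.153)
= -ln(0.847) = 0.1661

0.1661


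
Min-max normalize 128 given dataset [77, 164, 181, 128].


min=77, max=181
(128-77)/(181-77) = 51/104 = 0.4904

0.4904


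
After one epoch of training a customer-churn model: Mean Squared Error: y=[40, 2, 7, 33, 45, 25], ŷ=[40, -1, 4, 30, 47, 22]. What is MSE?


Squared errors: (40-40)²=0, (2+ 1)²=9, (7-4)²=9, (33-30)²=9, (45-47)²=4, (25-22)²=9
Sum = 40
MSE = 40/6 = 20/3

20/3


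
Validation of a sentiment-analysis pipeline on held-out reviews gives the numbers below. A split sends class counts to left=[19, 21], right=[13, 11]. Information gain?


Parent = [32, 32], H_parent = 1
H_left = 0.9982 (n=40), H_right = 0.995 (n=24)
H_children = (40/64)·0.9982 + (24/64)·0.995 = 0.997
IG = 1 - 0.997 = 0.003

0.003


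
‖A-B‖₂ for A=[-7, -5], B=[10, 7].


d = √((-7-10)² + (-5-7)²)
  = √(289 + 144)
  = √433 = 20.8087

20.8087


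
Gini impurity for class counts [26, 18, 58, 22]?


Probabilities: [26/124, 18/124, 58/124, 22/124] ≈ [0.2097, 0.1452, 0.4677, 0.1774]
Σpᵢ² = (676 + 324 + 3364 + 484)/124² = 4848/15376
Gini = 1 - Σpᵢ² = 1 - 4848/15376 = 0.6847

0.6847


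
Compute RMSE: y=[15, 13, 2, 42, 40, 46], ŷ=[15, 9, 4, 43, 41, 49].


MSE = 31/6 = 5.1667
RMSE = √(31/6) = 2.273

2.273


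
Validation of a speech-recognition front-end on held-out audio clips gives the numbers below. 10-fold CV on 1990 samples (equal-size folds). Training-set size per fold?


Fold size = 1990/10 = 199
Training per fold = 1990 - 199 = 1791

1791


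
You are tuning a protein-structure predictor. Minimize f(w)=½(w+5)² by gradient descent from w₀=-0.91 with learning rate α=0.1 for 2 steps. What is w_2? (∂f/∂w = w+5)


step 1: grad = -0.91+5 = 4.09; w = -0.91 - 0.1·(4.09) = -1.319
step 2: grad = -1.319+5 = 3.681; w = -1.319 - 0.1·(3.681) = -1.6871

-1.6871


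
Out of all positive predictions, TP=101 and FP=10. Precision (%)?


Precision = TP/(TP+FP)
= 101/(101+10)
= 101/111 = 90.99%

90.99%


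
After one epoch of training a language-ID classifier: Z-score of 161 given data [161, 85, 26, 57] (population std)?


μ = 82.25, σ = 50.0269
z = (161 - 82.25)/50.0269 = 1.5742

1.5742


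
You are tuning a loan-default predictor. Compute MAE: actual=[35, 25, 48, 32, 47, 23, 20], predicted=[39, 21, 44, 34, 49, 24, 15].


Absolute errors: |35-39|=4, |25-21|=4, |48-44|=4, |32-34|=2, |47-49|=2, |23-24|=1, |20-15|=5
Sum = 22
MAE = 22/7 = 22/7

22/7


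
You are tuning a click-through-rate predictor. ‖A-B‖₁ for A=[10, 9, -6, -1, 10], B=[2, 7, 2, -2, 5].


d = |10-2| + |9-7| + |-6-2| + |-1+ 2| + |10-5|
  = 8 + 2 + 8 + 1 + 5
  = 24

24


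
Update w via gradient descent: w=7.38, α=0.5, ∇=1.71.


w_new = w - α·∇
= 7.38 - 0.5·1.71
= 7.38 - 0.855
= 6.525

6.525


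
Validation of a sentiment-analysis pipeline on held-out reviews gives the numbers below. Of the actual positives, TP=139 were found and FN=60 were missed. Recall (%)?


Recall = TP/(TP+FN)
= 139/(139+60)
= 139/199 = 69.85%

69.85%


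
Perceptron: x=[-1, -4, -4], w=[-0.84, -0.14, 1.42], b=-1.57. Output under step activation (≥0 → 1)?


z = (-1)·(-0.84) + (-4)·(-0.14) + (-4)·(1.42) - 1.57
  = -5.85
step(z) = 0 (z<0)

0


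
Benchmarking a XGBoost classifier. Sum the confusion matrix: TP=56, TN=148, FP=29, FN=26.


Total = TP + TN + FP + FN
= 56 + 148 + 29 + 26
= 259
(Predicted positive: 85, predicted negative: 174)

259


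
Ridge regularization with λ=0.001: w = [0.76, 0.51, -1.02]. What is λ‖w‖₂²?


‖w‖₂² = (0.76)² + (0.51)² + (-1.02)²
     = 0.5776 + 0.2601 + 1.0404
     = 1.8781
λ·‖w‖₂² = 0.001·1.8781 = 0.001878

0.001878


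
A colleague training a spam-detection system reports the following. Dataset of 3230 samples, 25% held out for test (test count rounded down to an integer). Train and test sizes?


Test = ⌊3230·25/100⌋ = 807
Train = 3230 - 807 = 2423

Train: 2423, Test: 807


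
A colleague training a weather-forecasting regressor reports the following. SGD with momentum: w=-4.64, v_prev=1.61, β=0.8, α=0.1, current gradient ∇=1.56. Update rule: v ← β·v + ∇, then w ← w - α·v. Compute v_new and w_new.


v_new = 0.8·1.61 + 1.56 = 1.288 + 1.56 = 2.848
w_new = -4.64 - 0.1·2.848 = -4.64 - 0.2848 = -4.9248

v_new=2.848, w_new=-4.9248


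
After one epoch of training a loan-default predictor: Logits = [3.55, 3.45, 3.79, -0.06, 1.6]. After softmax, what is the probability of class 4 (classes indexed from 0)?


Exponentials: e^3.55=34.8133, e^3.45=31.5004, e^3.79=44.2564, e^-0.06=0.9418, e^1.6=4.953
Sum = 116.4649
Softmax = [0.2989, 0.2705, 0.38, 0.0081, 0.0425]
p[4] = 4.953/116.4649 = 0.0425

0.0425


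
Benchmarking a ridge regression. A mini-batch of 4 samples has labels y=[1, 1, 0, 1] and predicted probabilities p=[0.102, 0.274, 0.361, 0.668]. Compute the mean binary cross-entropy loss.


L[0] = -ln(0.102) = 2.2828
L[1] = -ln(0.274) = 1.2946
L[2] = -ln(1-0.361) = -ln(0.639) = 0.4479
L[3] = -ln(0.668) = 0.4035
mean = (2.2828 + 1.2946 + 0.4479 + 0.4035)/4 = 1.1072

1.1072


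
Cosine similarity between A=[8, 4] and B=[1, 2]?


A·B = 8·1 + 4·2 = 16
‖A‖ = √80 = 8.9443, ‖B‖ = √5 = 2.2361
cos = 16/(√80·√5) = 16/√400 = 0.8

0.8


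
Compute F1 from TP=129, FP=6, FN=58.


Precision = 129/135 = 0.9556
Recall = 129/187 = 0.6898
F1 = 2·P·R/(P+R) = 2·TP/(2·TP+FP+FN) = 258/(258+6+58) = 258/322 = 0.8012

0.8012


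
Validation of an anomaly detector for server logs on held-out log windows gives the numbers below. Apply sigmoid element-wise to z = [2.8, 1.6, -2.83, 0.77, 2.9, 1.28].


σ(2.8) = 1/(1+e^-2.8) = 0.9427
σ(1.6) = 1/(1+e^-1.6) = 0.832
σ(-2.83) = 1/(1+e^2.83) = 0.0557
σ(0.77) = 1/(1+e^-0.77) = 0.6835
σ(2.9) = 1/(1+e^-2.9) = 0.9478
σ(1.28) = 1/(1+e^-1.28) = 0.7824
result = [0.9427, 0.832, 0.0557, 0.6835, 0.9478, 0.7824]

[0.9427, 0.832, 0.0557, 0.6835, 0.9478, 0.7824]


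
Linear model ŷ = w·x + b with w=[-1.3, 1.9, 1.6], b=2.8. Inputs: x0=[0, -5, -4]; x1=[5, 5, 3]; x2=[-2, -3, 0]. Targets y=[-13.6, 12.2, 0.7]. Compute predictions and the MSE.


ŷ0 = (-1.3)·(0) + (1.9)·(-5) + (1.6)·(-4) + 2.8 = -13.1
ŷ1 = (-1.3)·(5) + (1.9)·(5) + (1.6)·(3) + 2.8 = 10.6
ŷ2 = (-1.3)·(-2) + (1.9)·(-3) + (1.6)·(0) + 2.8 = -0.3
errors² = [0.25, 2.56, 1.0]
MSE = 3.8100/3 = 1.27

1.27


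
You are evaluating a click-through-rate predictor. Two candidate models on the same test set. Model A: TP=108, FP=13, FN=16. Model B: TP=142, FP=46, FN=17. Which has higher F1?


Model A: P=108/121=0.8926, R=108/124=0.871, F1=2PR/(P+R)=2TP/(2TP+FP+FN)=216/245=0.8816
Model B: P=142/188=0.7553, R=142/159=0.8931, F1=2PR/(P+R)=2TP/(2TP+FP+FN)=284/347=0.8184
0.8816 > 0.8184 → Model A

Model A


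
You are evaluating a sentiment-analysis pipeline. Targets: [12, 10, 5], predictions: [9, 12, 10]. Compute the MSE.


Squared errors: (12-9)²=9, (10-12)²=4, (5-10)²=25
Sum = 38
MSE = 38/3 = 38/3

38/3


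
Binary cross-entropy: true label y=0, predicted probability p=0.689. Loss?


BCE = -[y·ln(p) + (1-y)·ln(1-p)]
= -0 - 1·ln(1-0.689)
= -ln(0.311) = 1.168

1.168


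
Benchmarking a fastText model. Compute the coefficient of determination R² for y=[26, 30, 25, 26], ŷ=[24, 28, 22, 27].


ȳ = 26.75
SS_res = Σ(y-ŷ)² = 18
SS_tot = Σ(y-ȳ)² = 14.75
R² = 1 - SS_res/SS_tot = 1 - 1.2203 = -0.2203

-0.2203


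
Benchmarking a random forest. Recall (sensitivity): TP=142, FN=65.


Recall = TP/(TP+FN)
= 142/(142+65)
= 142/207 = 68.6%

68.6%


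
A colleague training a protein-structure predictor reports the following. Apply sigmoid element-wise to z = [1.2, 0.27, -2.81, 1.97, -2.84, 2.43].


σ(1.2) = 1/(1+e^-1.2) = 0.7685
σ(0.27) = 1/(1+e^-0.27) = 0.5671
σ(-2.81) = 1/(1+e^2.81) = 0.0568
σ(1.97) = 1/(1+e^-1.97) = 0.8776
σ(-2.84) = 1/(1+e^2.84) = 0.0552
σ(2.43) = 1/(1+e^-2.43) = 0.9191
result = [0.7685, 0.5671, 0.0568, 0.8776, 0.0552, 0.9191]

[0.7685, 0.5671, 0.0568, 0.8776, 0.0552, 0.9191]


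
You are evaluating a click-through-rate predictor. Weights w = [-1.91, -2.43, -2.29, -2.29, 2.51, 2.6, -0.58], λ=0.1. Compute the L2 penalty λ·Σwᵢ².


‖w‖₂² = (-1.91)² + (-2.43)² + (-2.29)² + (-2.29)² + (2.51)² + (2.6)² + (-0.58)²
     = 3.6481 + 5.9049 + 5.2441 + 5.2441 + 6.3001 + 6.76 + 0.3364
     = 33.4377
λ·‖w‖₂² = 0.1·33.4377 = 3.34377

3.34377


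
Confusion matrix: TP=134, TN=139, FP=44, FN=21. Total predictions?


Total = TP + TN + FP + FN
= 134 + 139 + 44 + 21
= 338
(Predicted positive: 178, predicted negative: 160)

338


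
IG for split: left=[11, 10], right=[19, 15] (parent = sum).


Parent = [30, 25], H_parent = 0.994
H_left = 0.9984 (n=21), H_right = 0.99 (n=34)
H_children = (21/55)·0.9984 + (34/55)·0.99 = 0.9932
IG = 0.994 - 0.9932 = 0.0008

0.0008


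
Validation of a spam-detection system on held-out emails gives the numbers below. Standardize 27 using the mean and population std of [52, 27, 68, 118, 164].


μ = 85.8, σ = 49.13
z = (27 - 85.8)/49.13 = -1.1968

-1.1968


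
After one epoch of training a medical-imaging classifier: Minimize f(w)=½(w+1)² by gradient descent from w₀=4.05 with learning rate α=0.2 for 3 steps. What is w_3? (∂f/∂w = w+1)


step 1: grad = 4.05+1 = 5.05; w = 4.05 - 0.2·(5.05) = 3.04
step 2: grad = 3.04+1 = 4.04; w = 3.04 - 0.2·(4.04) = 2.232
step 3: grad = 2.232+1 = 3.232; w = 2.232 - 0.2·(3.232) = 1.5856

1.5856


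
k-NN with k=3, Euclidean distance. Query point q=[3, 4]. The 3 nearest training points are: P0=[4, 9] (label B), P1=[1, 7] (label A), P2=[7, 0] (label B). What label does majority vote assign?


d(q,P0) = 5.099  (label B)
d(q,P1) = 3.6056  (label A)
d(q,P2) = 5.6569  (label B)
Votes: A=1, B=2
Majority → B

B


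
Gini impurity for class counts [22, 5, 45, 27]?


Probabilities: [22/99, 5/99, 45/99, 27/99] ≈ [0.2222, 0.0505, 0.4545, 0.2727]
Σpᵢ² = (484 + 25 + 2025 + 729)/99² = 3263/9801
Gini = 1 - Σpᵢ² = 1 - 3263/9801 = 0.6671

0.6671


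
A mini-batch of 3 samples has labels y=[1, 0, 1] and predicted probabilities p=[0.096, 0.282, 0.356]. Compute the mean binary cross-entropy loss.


L[0] = -ln(0.096) = 2.3434
L[1] = -ln(1-0.282) = -ln(0.718) = 0.3313
L[2] = -ln(0.356) = 1.0328
mean = (2.3434 + 0.3313 + 1.0328)/3 = 1.2358

1.2358


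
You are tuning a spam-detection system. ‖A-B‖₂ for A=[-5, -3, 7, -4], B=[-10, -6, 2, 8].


d = √((-5+ 10)² + (-3+ 6)² + (7-2)² + (-4-8)²)
  = √(25 + 9 + 25 + 144)
  = √203 = 14.2478

14.2478


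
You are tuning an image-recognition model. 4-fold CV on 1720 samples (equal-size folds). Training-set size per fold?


Fold size = 1720/4 = 430
Training per fold = 1720 - 430 = 1290

1290


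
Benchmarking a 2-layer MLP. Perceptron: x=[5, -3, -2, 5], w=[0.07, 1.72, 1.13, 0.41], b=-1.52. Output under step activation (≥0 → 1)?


z = (5)·(0.07) + (-3)·(1.72) + (-2)·(1.13) + (5)·(0.41) - 1.52
  = -6.54
step(z) = 0 (z<0)

0
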